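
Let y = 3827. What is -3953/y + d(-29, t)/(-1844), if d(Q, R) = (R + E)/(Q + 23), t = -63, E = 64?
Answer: -43732165/42341928 ≈ -1.0328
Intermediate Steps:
d(Q, R) = (64 + R)/(23 + Q) (d(Q, R) = (R + 64)/(Q + 23) = (64 + R)/(23 + Q))
-3953/y + d(-29, t)/(-1844) = -3953/3827 + ((64 - 63)/(23 - 29))/(-1844) = -3953*1/3827 + (1/(-6))*(-1/1844) = -3953/3827 - ⅙*1*(-1/1844) = -3953/3827 - ⅙*(-1/1844) = -3953/3827 + 1/11064 = -43732165/42341928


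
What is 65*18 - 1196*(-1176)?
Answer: 1407666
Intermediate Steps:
65*18 - 1196*(-1176) = 1170 + 1406496 = 1407666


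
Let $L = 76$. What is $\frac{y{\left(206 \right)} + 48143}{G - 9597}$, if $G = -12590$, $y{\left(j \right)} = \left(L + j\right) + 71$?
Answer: $- \frac{48496}{22187} \approx -2.1858$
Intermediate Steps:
$y{\left(j \right)} = 147 + j$ ($y{\left(j \right)} = \left(76 + j\right) + 71 = 147 + j$)
$\frac{y{\left(206 \right)} + 48143}{G - 9597} = \frac{\left(147 + 206\right) + 48143}{-12590 - 9597} = \frac{353 + 48143}{-22187} = 48496 \left(- \frac{1}{22187}\right) = - \frac{48496}{22187}$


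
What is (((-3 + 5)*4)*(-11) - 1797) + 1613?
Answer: -272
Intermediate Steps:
(((-3 + 5)*4)*(-11) - 1797) + 1613 = ((2*4)*(-11) - 1797) + 1613 = (8*(-11) - 1797) + 1613 = (-88 - 1797) + 1613 = -1885 + 1613 = -272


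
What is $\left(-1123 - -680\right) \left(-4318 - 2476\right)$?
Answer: $3009742$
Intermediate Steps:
$\left(-1123 - -680\right) \left(-4318 - 2476\right) = \left(-1123 + \left(-1520 + 2200\right)\right) \left(-6794\right) = \left(-1123 + 680\right) \left(-6794\right) = \left(-443\right) \left(-6794\right) = 3009742$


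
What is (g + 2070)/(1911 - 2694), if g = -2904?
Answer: 278/261 ≈ 1.0651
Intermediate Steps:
(g + 2070)/(1911 - 2694) = (-2904 + 2070)/(1911 - 2694) = -834/(-783) = -834*(-1/783) = 278/261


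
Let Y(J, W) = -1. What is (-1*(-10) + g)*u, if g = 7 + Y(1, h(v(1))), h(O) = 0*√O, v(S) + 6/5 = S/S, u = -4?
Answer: -64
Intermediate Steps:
v(S) = -⅕ (v(S) = -6/5 + S/S = -6/5 + 1 = -⅕)
h(O) = 0
g = 6 (g = 7 - 1 = 6)
(-1*(-10) + g)*u = (-1*(-10) + 6)*(-4) = (10 + 6)*(-4) = 16*(-4) = -64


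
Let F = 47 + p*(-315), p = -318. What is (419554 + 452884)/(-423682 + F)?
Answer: -872438/323465 ≈ -2.6972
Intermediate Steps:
F = 100217 (F = 47 - 318*(-315) = 47 + 100170 = 100217)
(419554 + 452884)/(-423682 + F) = (419554 + 452884)/(-423682 + 100217) = 872438/(-323465) = 872438*(-1/323465) = -872438/323465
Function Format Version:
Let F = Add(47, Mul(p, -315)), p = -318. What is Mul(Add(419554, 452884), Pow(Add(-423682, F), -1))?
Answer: Rational(-872438, 323465) ≈ -2.6972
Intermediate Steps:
F = 100217 (F = Add(47, Mul(-318, -315)) = Add(47, 100170) = 100217)
Mul(Add(419554, 452884), Pow(Add(-423682, F), -1)) = Mul(Add(419554, 452884), Pow(Add(-423682, 100217), -1)) = Mul(872438, Pow(-323465, -1)) = Mul(872438, Rational(-1, 323465)) = Rational(-872438, 323465)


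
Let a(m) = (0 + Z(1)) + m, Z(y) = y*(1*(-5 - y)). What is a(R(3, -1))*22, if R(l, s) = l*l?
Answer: 66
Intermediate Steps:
R(l, s) = l²
Z(y) = y*(-5 - y)
a(m) = -6 + m (a(m) = (0 - 1*1*(5 + 1)) + m = (0 - 1*1*6) + m = (0 - 6) + m = -6 + m)
a(R(3, -1))*22 = (-6 + 3²)*22 = (-6 + 9)*22 = 3*22 = 66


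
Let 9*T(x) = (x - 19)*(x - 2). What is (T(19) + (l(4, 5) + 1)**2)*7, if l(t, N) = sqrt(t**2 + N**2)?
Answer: 294 + 14*sqrt(41) ≈ 383.64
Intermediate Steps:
l(t, N) = sqrt(N**2 + t**2)
T(x) = (-19 + x)*(-2 + x)/9 (T(x) = ((x - 19)*(x - 2))/9 = ((-19 + x)*(-2 + x))/9 = (-19 + x)*(-2 + x)/9)
(T(19) + (l(4, 5) + 1)**2)*7 = ((38/9 - 7/3*19 + (1/9)*19**2) + (sqrt(5**2 + 4**2) + 1)**2)*7 = ((38/9 - 133/3 + (1/9)*361) + (sqrt(25 + 16) + 1)**2)*7 = ((38/9 - 133/3 + 361/9) + (sqrt(41) + 1)**2)*7 = (0 + (1 + sqrt(41))**2)*7 = (1 + sqrt(41))**2*7 = 7*(1 + sqrt(41))**2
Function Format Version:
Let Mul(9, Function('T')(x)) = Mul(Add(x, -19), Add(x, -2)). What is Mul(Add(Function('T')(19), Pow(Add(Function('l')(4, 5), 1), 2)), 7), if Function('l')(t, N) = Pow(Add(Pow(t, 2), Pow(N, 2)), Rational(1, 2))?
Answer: Add(294, Mul(14, Pow(41, Rational(1, 2)))) ≈ 383.64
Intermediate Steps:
Function('l')(t, N) = Pow(Add(Pow(N, 2), Pow(t, 2)), Rational(1, 2))
Function('T')(x) = Mul(Rational(1, 9), Add(-19, x), Add(-2, x)) (Function('T')(x) = Mul(Rational(1, 9), Mul(Add(x, -19), Add(x, -2))) = Mul(Rational(1, 9), Mul(Add(-19, x), Add(-2, x))) = Mul(Rational(1, 9), Add(-19, x), Add(-2, x)))
Mul(Add(Function('T')(19), Pow(Add(Function('l')(4, 5), 1), 2)), 7) = Mul(Add(Add(Rational(38, 9), Mul(Rational(-7, 3), 19), Mul(Rational(1, 9), Pow(19, 2))), Pow(Add(Pow(Add(Pow(5, 2), Pow(4, 2)), Rational(1, 2)), 1), 2)), 7) = Mul(Add(Add(Rational(38, 9), Rational(-133, 3), Mul(Rational(1, 9), 361)), Pow(Add(Pow(Add(25, 16), Rational(1, 2)), 1), 2)), 7) = Mul(Add(Add(Rational(38, 9), Rational(-133, 3), Rational(361, 9)), Pow(Add(Pow(41, Rational(1, 2)), 1), 2)), 7) = Mul(Add(0, Pow(Add(1, Pow(41, Rational(1, 2))), 2)), 7) = Mul(Pow(Add(1, Pow(41, Rational(1, 2))), 2), 7) = Mul(7, Pow(Add(1, Pow(41, Rational(1, 2))), 2))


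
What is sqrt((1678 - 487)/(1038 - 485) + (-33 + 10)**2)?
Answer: 4*sqrt(10151974)/553 ≈ 23.047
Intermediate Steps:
sqrt((1678 - 487)/(1038 - 485) + (-33 + 10)**2) = sqrt(1191/553 + (-23)**2) = sqrt(1191*(1/553) + 529) = sqrt(1191/553 + 529) = sqrt(293728/553) = 4*sqrt(10151974)/553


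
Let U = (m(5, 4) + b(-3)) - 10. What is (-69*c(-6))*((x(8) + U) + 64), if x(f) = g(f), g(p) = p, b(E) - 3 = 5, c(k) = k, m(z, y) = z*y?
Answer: 37260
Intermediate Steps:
m(z, y) = y*z
b(E) = 8 (b(E) = 3 + 5 = 8)
x(f) = f
U = 18 (U = (4*5 + 8) - 10 = (20 + 8) - 10 = 28 - 10 = 18)
(-69*c(-6))*((x(8) + U) + 64) = (-69*(-6))*((8 + 18) + 64) = 414*(26 + 64) = 414*90 = 37260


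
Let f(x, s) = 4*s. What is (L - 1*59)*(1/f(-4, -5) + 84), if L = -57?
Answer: -48691/5 ≈ -9738.2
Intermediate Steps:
(L - 1*59)*(1/f(-4, -5) + 84) = (-57 - 1*59)*(1/(4*(-5)) + 84) = (-57 - 59)*(1/(-20) + 84) = -116*(-1/20 + 84) = -116*1679/20 = -48691/5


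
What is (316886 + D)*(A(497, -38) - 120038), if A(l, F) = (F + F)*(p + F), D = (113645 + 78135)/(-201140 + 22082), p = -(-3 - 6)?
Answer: -1114332209999512/29843 ≈ -3.7340e+10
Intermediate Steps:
p = 9 (p = -1*(-9) = 9)
D = -95890/89529 (D = 191780/(-179058) = 191780*(-1/179058) = -95890/89529 ≈ -1.0710)
A(l, F) = 2*F*(9 + F) (A(l, F) = (F + F)*(9 + F) = (2*F)*(9 + F) = 2*F*(9 + F))
(316886 + D)*(A(497, -38) - 120038) = (316886 - 95890/89529)*(2*(-38)*(9 - 38) - 120038) = 28370390804*(2*(-38)*(-29) - 120038)/89529 = 28370390804*(2204 - 120038)/89529 = (28370390804/89529)*(-117834) = -1114332209999512/29843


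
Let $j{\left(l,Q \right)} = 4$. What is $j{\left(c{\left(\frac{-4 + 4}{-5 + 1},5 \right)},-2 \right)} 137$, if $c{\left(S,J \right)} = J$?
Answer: $548$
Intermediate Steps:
$j{\left(c{\left(\frac{-4 + 4}{-5 + 1},5 \right)},-2 \right)} 137 = 4 \cdot 137 = 548$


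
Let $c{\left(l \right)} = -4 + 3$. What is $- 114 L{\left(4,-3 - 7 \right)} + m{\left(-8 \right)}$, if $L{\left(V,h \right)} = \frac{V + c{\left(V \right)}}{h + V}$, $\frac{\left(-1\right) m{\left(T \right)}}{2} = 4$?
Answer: $49$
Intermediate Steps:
$m{\left(T \right)} = -8$ ($m{\left(T \right)} = \left(-2\right) 4 = -8$)
$c{\left(l \right)} = -1$
$L{\left(V,h \right)} = \frac{-1 + V}{V + h}$ ($L{\left(V,h \right)} = \frac{V - 1}{h + V} = \frac{-1 + V}{V + h}$)
$- 114 L{\left(4,-3 - 7 \right)} + m{\left(-8 \right)} = - 114 \frac{-1 + 4}{4 - 10} - 8 = - 114 \frac{1}{4 - 10} \cdot 3 - 8 = - 114 \frac{1}{-6} \cdot 3 - 8 = - 114 \left(\left(- \frac{1}{6}\right) 3\right) - 8 = \left(-114\right) \left(- \frac{1}{2}\right) - 8 = 57 - 8 = 49$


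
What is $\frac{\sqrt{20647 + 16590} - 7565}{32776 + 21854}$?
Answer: $- \frac{1513}{10926} + \frac{\sqrt{37237}}{54630} \approx -0.13494$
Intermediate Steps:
$\frac{\sqrt{20647 + 16590} - 7565}{32776 + 21854} = \frac{\sqrt{37237} - 7565}{54630} = \left(-7565 + \sqrt{37237}\right) \frac{1}{54630} = - \frac{1513}{10926} + \frac{\sqrt{37237}}{54630}$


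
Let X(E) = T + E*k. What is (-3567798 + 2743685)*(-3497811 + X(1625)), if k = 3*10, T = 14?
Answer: 2842404470311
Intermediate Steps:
k = 30
X(E) = 14 + 30*E (X(E) = 14 + E*30 = 14 + 30*E)
(-3567798 + 2743685)*(-3497811 + X(1625)) = (-3567798 + 2743685)*(-3497811 + (14 + 30*1625)) = -824113*(-3497811 + (14 + 48750)) = -824113*(-3497811 + 48764) = -824113*(-3449047) = 2842404470311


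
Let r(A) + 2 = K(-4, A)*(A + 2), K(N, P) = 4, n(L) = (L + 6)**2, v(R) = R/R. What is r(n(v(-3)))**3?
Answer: 8242408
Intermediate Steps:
v(R) = 1
n(L) = (6 + L)**2
r(A) = 6 + 4*A (r(A) = -2 + 4*(A + 2) = -2 + 4*(2 + A) = -2 + (8 + 4*A) = 6 + 4*A)
r(n(v(-3)))**3 = (6 + 4*(6 + 1)**2)**3 = (6 + 4*7**2)**3 = (6 + 4*49)**3 = (6 + 196)**3 = 202**3 = 8242408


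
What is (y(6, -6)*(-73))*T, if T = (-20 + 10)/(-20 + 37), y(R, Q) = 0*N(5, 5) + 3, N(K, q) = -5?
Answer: 2190/17 ≈ 128.82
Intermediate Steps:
y(R, Q) = 3 (y(R, Q) = 0*(-5) + 3 = 0 + 3 = 3)
T = -10/17 ≈ -0.58823
(y(6, -6)*(-73))*T = (3*(-73))*(-10/17) = -219*(-10/17) = 2190/17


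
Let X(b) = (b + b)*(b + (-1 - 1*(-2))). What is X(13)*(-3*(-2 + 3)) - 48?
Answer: -1140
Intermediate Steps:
X(b) = 2*b*(1 + b) (X(b) = (2*b)*(b + (-1 + 2)) = (2*b)*(b + 1) = (2*b)*(1 + b) = 2*b*(1 + b))
X(13)*(-3*(-2 + 3)) - 48 = (2*13*(1 + 13))*(-3*(-2 + 3)) - 48 = (2*13*14)*(-3*1) - 48 = 364*(-3) - 48 = -1092 - 48 = -1140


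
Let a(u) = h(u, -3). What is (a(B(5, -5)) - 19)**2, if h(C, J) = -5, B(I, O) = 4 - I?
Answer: 576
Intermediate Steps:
a(u) = -5
(a(B(5, -5)) - 19)**2 = (-5 - 19)**2 = (-24)**2 = 576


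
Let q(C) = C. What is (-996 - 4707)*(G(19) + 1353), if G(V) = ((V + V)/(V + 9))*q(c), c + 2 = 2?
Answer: -7716159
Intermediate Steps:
c = 0 (c = -2 + 2 = 0)
G(V) = 0 (G(V) = ((V + V)/(V + 9))*0 = ((2*V)/(9 + V))*0 = (2*V/(9 + V))*0 = 0)
(-996 - 4707)*(G(19) + 1353) = (-996 - 4707)*(0 + 1353) = -5703*1353 = -7716159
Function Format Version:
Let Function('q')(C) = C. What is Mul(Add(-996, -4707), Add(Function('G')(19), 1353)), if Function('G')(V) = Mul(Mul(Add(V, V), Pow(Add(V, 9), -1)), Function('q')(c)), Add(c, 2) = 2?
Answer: -7716159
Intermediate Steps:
c = 0 (c = Add(-2, 2) = 0)
Function('G')(V) = 0 (Function('G')(V) = Mul(Mul(Add(V, V), Pow(Add(V, 9), -1)), 0) = Mul(Mul(Mul(2, V), Pow(Add(9, V), -1)), 0) = Mul(Mul(2, V, Pow(Add(9, V), -1)), 0) = 0)
Mul(Add(-996, -4707), Add(Function('G')(19), 1353)) = Mul(Add(-996, -4707), Add(0, 1353)) = Mul(-5703, 1353) = -7716159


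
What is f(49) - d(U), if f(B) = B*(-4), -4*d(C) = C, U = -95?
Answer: -879/4 ≈ -219.75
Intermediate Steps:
d(C) = -C/4
f(B) = -4*B
f(49) - d(U) = -4*49 - (-1)*(-95)/4 = -196 - 1*95/4 = -196 - 95/4 = -879/4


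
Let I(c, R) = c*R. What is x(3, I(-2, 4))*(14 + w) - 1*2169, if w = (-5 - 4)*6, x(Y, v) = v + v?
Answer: -1529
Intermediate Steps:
I(c, R) = R*c
x(Y, v) = 2*v
w = -54 (w = -9*6 = -54)
x(3, I(-2, 4))*(14 + w) - 1*2169 = (2*(4*(-2)))*(14 - 54) - 1*2169 = (2*(-8))*(-40) - 2169 = -16*(-40) - 2169 = 640 - 2169 = -1529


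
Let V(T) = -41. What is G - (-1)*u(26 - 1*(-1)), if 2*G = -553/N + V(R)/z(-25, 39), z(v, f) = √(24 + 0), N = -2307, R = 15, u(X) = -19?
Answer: -87113/4614 - 41*√6/24 ≈ -23.065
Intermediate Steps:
z(v, f) = 2*√6 (z(v, f) = √24 = 2*√6)
G = 553/4614 - 41*√6/24 (G = (-553/(-2307) - 41*√6/12)/2 = (-553*(-1/2307) - 41*√6/12)/2 = (553/2307 - 41*√6/12)/2 = 553/4614 - 41*√6/24 ≈ -4.0647)
G - (-1)*u(26 - 1*(-1)) = (553/4614 - 41*√6/24) - (-1)*(-19) = (553/4614 - 41*√6/24) - 1*19 = (553/4614 - 41*√6/24) - 19 = -87113/4614 - 41*√6/24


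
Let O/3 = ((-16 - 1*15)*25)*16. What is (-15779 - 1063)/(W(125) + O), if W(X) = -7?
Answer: 16842/37207 ≈ 0.45266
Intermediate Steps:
O = -37200 (O = 3*(((-16 - 1*15)*25)*16) = 3*(((-16 - 15)*25)*16) = 3*(-31*25*16) = 3*(-775*16) = 3*(-12400) = -37200)
(-15779 - 1063)/(W(125) + O) = (-15779 - 1063)/(-7 - 37200) = -16842/(-37207) = -16842*(-1/37207) = 16842/37207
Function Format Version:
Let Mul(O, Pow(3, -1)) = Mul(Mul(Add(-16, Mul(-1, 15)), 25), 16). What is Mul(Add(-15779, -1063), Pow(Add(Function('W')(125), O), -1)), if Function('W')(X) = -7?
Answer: Rational(16842, 37207) ≈ 0.45266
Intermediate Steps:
O = -37200 (O = Mul(3, Mul(Mul(Add(-16, Mul(-1, 15)), 25), 16)) = Mul(3, Mul(Mul(Add(-16, -15), 25), 16)) = Mul(3, Mul(Mul(-31, 25), 16)) = Mul(3, Mul(-775, 16)) = Mul(3, -12400) = -37200)
Mul(Add(-15779, -1063), Pow(Add(Function('W')(125), O), -1)) = Mul(Add(-15779, -1063), Pow(Add(-7, -37200), -1)) = Mul(-16842, Pow(-37207, -1)) = Mul(-16842, Rational(-1, 37207)) = Rational(16842, 37207)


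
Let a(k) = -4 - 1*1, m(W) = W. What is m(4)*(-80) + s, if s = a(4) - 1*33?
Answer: -358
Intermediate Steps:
a(k) = -5 (a(k) = -4 - 1 = -5)
s = -38 (s = -5 - 1*33 = -5 - 33 = -38)
m(4)*(-80) + s = 4*(-80) - 38 = -320 - 38 = -358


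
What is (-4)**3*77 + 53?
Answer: -4875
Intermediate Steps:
(-4)**3*77 + 53 = -64*77 + 53 = -4928 + 53 = -4875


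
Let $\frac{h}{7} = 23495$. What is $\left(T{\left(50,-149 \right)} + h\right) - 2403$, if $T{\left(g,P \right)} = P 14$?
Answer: $159976$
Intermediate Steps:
$h = 164465$ ($h = 7 \cdot 23495 = 164465$)
$T{\left(g,P \right)} = 14 P$
$\left(T{\left(50,-149 \right)} + h\right) - 2403 = \left(14 \left(-149\right) + 164465\right) - 2403 = \left(-2086 + 164465\right) - 2403 = 162379 - 2403 = 159976$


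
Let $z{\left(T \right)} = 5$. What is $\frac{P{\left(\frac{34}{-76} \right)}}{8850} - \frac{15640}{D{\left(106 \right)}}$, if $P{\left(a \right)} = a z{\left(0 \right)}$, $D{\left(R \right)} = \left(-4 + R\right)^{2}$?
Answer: $- \frac{5157467}{3430260} \approx -1.5035$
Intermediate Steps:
$P{\left(a \right)} = 5 a$ ($P{\left(a \right)} = a 5 = 5 a$)
$\frac{P{\left(\frac{34}{-76} \right)}}{8850} - \frac{15640}{D{\left(106 \right)}} = \frac{5 \frac{34}{-76}}{8850} - \frac{15640}{\left(-4 + 106\right)^{2}} = 5 \cdot 34 \left(- \frac{1}{76}\right) \frac{1}{8850} - \frac{15640}{102^{2}} = 5 \left(- \frac{17}{38}\right) \frac{1}{8850} - \frac{15640}{10404} = \left(- \frac{85}{38}\right) \frac{1}{8850} - \frac{230}{153} = - \frac{17}{67260} - \frac{230}{153} = - \frac{5157467}{3430260}$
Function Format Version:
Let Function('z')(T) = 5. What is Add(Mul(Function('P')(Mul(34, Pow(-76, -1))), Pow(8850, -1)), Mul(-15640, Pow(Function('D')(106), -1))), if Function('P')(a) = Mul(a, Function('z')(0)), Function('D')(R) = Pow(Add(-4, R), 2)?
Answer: Rational(-5157467, 3430260) ≈ -1.5035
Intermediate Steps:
Function('P')(a) = Mul(5, a) (Function('P')(a) = Mul(a, 5) = Mul(5, a))
Add(Mul(Function('P')(Mul(34, Pow(-76, -1))), Pow(8850, -1)), Mul(-15640, Pow(Function('D')(106), -1))) = Add(Mul(Mul(5, Mul(34, Pow(-76, -1))), Pow(8850, -1)), Mul(-15640, Pow(Pow(Add(-4, 106), 2), -1))) = Add(Mul(Mul(5, Mul(34, Rational(-1, 76))), Rational(1, 8850)), Mul(-15640, Pow(Pow(102, 2), -1))) = Add(Mul(Mul(5, Rational(-17, 38)), Rational(1, 8850)), Mul(-15640, Pow(10404, -1))) = Add(Mul(Rational(-85, 38), Rational(1, 8850)), Mul(-15640, Rational(1, 10404))) = Add(Rational(-17, 67260), Rational(-230, 153)) = Rational(-5157467, 3430260)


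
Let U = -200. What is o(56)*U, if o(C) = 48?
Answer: -9600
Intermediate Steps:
o(56)*U = 48*(-200) = -9600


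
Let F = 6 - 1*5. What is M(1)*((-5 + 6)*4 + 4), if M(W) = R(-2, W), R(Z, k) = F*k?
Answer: 8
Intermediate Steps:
F = 1 (F = 6 - 5 = 1)
R(Z, k) = k (R(Z, k) = 1*k = k)
M(W) = W
M(1)*((-5 + 6)*4 + 4) = 1*((-5 + 6)*4 + 4) = 1*(1*4 + 4) = 1*(4 + 4) = 1*8 = 8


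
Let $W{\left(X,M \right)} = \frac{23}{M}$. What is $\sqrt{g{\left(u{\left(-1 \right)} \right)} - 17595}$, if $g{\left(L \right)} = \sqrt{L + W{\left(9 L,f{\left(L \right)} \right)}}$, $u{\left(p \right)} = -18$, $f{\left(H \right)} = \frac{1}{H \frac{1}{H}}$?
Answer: $\sqrt{-17595 + \sqrt{5}} \approx 132.64 i$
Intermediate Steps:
$f{\left(H \right)} = 1$ ($f{\left(H \right)} = 1^{-1} = 1$)
$g{\left(L \right)} = \sqrt{23 + L}$ ($g{\left(L \right)} = \sqrt{L + \frac{23}{1}} = \sqrt{L + 23 \cdot 1} = \sqrt{L + 23} = \sqrt{23 + L}$)
$\sqrt{g{\left(u{\left(-1 \right)} \right)} - 17595} = \sqrt{\sqrt{23 - 18} - 17595} = \sqrt{\sqrt{5} - 17595} = \sqrt{-17595 + \sqrt{5}}$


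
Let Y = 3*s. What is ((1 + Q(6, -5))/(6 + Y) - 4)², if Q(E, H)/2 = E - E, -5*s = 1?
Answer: 10609/729 ≈ 14.553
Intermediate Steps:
s = -⅕ (s = -⅕*1 = -⅕ ≈ -0.20000)
Y = -⅗ (Y = 3*(-⅕) = -⅗ ≈ -0.60000)
Q(E, H) = 0 (Q(E, H) = 2*(E - E) = 2*0 = 0)
((1 + Q(6, -5))/(6 + Y) - 4)² = ((1 + 0)/(6 - ⅗) - 4)² = (1/(27/5) - 4)² = (1*(5/27) - 4)² = (5/27 - 4)² = (-103/27)² = 10609/729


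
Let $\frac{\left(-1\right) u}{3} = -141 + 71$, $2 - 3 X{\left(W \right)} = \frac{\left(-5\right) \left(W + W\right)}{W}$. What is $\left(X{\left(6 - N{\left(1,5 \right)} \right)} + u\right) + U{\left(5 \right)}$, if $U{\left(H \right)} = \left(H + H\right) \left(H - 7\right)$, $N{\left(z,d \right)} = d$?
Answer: $194$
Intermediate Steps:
$U{\left(H \right)} = 2 H \left(-7 + H\right)$
$X{\left(W \right)} = 4$ ($X{\left(W \right)} = \frac{2}{3} - \frac{- 5 \left(W + W\right) \frac{1}{W}}{3} = \frac{2}{3} - \frac{- 5 \cdot 2 W \frac{1}{W}}{3} = \frac{2}{3} - \frac{- 10 W \frac{1}{W}}{3} = \frac{2}{3} - - \frac{10}{3} = \frac{2}{3} + \frac{10}{3} = 4$)
$u = 210$ ($u = - 3 \left(-141 + 71\right) = \left(-3\right) \left(-70\right) = 210$)
$\left(X{\left(6 - N{\left(1,5 \right)} \right)} + u\right) + U{\left(5 \right)} = \left(4 + 210\right) + 2 \cdot 5 \left(-7 + 5\right) = 214 + 2 \cdot 5 \left(-2\right) = 214 - 20 = 194$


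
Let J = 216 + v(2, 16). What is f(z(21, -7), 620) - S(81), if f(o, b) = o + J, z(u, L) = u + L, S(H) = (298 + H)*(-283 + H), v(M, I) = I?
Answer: 76804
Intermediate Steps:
S(H) = (-283 + H)*(298 + H)
J = 232 (J = 216 + 16 = 232)
z(u, L) = L + u
f(o, b) = 232 + o (f(o, b) = o + 232 = 232 + o)
f(z(21, -7), 620) - S(81) = (232 + (-7 + 21)) - (-84334 + 81² + 15*81) = (232 + 14) - (-84334 + 6561 + 1215) = 246 - 1*(-76558) = 246 + 76558 = 76804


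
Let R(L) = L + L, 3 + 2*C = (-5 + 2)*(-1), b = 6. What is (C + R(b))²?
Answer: 144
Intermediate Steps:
C = 0 (C = -3/2 + ((-5 + 2)*(-1))/2 = -3/2 + (-3*(-1))/2 = -3/2 + (½)*3 = -3/2 + 3/2 = 0)
R(L) = 2*L
(C + R(b))² = (0 + 2*6)² = (0 + 12)² = 12² = 144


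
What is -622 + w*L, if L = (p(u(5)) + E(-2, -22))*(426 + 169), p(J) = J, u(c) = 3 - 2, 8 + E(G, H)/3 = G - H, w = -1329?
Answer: -29258557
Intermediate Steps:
E(G, H) = -24 - 3*H + 3*G (E(G, H) = -24 + 3*(G - H) = -24 + (-3*H + 3*G) = -24 - 3*H + 3*G)
u(c) = 1
L = 22015 (L = (1 + (-24 - 3*(-22) + 3*(-2)))*(426 + 169) = (1 + (-24 + 66 - 6))*595 = (1 + 36)*595 = 37*595 = 22015)
-622 + w*L = -622 - 1329*22015 = -622 - 29257935 = -29258557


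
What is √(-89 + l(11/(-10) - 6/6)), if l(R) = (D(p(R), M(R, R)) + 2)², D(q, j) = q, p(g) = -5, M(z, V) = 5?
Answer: 4*I*√5 ≈ 8.9443*I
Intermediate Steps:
l(R) = 9 (l(R) = (-5 + 2)² = (-3)² = 9)
√(-89 + l(11/(-10) - 6/6)) = √(-89 + 9) = √(-80) = 4*I*√5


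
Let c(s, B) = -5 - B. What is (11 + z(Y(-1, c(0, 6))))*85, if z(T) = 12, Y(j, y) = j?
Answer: 1955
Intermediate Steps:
(11 + z(Y(-1, c(0, 6))))*85 = (11 + 12)*85 = 23*85 = 1955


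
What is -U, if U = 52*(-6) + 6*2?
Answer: 300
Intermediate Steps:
U = -300 (U = -312 + 12 = -300)
-U = -1*(-300) = 300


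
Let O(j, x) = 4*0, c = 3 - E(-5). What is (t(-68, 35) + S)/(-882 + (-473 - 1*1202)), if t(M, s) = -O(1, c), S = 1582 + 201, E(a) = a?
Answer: -1783/2557 ≈ -0.69730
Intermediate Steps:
c = 8 (c = 3 - 1*(-5) = 3 + 5 = 8)
O(j, x) = 0
S = 1783
t(M, s) = 0 (t(M, s) = -1*0 = 0)
(t(-68, 35) + S)/(-882 + (-473 - 1*1202)) = (0 + 1783)/(-882 + (-473 - 1*1202)) = 1783/(-882 + (-473 - 1202)) = 1783/(-882 - 1675) = 1783/(-2557) = 1783*(-1/2557) = -1783/2557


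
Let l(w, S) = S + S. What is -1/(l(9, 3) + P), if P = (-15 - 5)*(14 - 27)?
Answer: -1/266 ≈ -0.0037594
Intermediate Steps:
P = 260 (P = -20*(-13) = 260)
l(w, S) = 2*S
-1/(l(9, 3) + P) = -1/(2*3 + 260) = -1/(6 + 260) = -1/266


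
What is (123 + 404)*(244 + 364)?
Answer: 320416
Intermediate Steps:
(123 + 404)*(244 + 364) = 527*608 = 320416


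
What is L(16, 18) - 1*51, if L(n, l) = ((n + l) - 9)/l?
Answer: -893/18 ≈ -49.611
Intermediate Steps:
L(n, l) = (-9 + l + n)/l (L(n, l) = ((l + n) - 9)/l = (-9 + l + n)/l)
L(16, 18) - 1*51 = (-9 + 18 + 16)/18 - 1*51 = (1/18)*25 - 51 = 25/18 - 51 = -893/18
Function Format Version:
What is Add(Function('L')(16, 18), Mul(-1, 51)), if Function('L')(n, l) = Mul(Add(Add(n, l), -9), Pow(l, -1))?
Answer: Rational(-893, 18) ≈ -49.611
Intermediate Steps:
Function('L')(n, l) = Mul(Pow(l, -1), Add(-9, l, n)) (Function('L')(n, l) = Mul(Add(Add(l, n), -9), Pow(l, -1)) = Mul(Add(-9, l, n), Pow(l, -1)) = Mul(Pow(l, -1), Add(-9, l, n)))
Add(Function('L')(16, 18), Mul(-1, 51)) = Add(Mul(Pow(18, -1), Add(-9, 18, 16)), Mul(-1, 51)) = Add(Mul(Rational(1, 18), 25), -51) = Add(Rational(25, 18), -51) = Rational(-893, 18)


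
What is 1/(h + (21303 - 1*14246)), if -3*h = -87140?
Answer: 3/108311 ≈ 2.7698e-5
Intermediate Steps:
h = 87140/3 (h = -⅓*(-87140) = 87140/3 ≈ 29047.)
1/(h + (21303 - 1*14246)) = 1/(87140/3 + (21303 - 1*14246)) = 1/(87140/3 + (21303 - 14246)) = 1/(87140/3 + 7057) = 1/(108311/3) = 3/108311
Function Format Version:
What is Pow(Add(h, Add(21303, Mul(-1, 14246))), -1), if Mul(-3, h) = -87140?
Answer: Rational(3, 108311) ≈ 2.7698e-5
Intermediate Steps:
h = Rational(87140, 3) (h = Mul(Rational(-1, 3), -87140) = Rational(87140, 3) ≈ 29047.)
Pow(Add(h, Add(21303, Mul(-1, 14246))), -1) = Pow(Add(Rational(87140, 3), Add(21303, Mul(-1, 14246))), -1) = Pow(Add(Rational(87140, 3), Add(21303, -14246)), -1) = Pow(Add(Rational(87140, 3), 7057), -1) = Pow(Rational(108311, 3), -1) = Rational(3, 108311)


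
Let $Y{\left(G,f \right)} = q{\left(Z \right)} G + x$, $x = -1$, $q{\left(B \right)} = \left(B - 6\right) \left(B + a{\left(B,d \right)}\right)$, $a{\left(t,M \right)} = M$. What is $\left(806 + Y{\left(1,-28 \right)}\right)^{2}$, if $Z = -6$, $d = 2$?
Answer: $727609$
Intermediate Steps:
$q{\left(B \right)} = \left(-6 + B\right) \left(2 + B\right)$ ($q{\left(B \right)} = \left(B - 6\right) \left(B + 2\right) = \left(-6 + B\right) \left(2 + B\right)$)
$Y{\left(G,f \right)} = -1 + 48 G$ ($Y{\left(G,f \right)} = \left(-12 + \left(-6\right)^{2} - -24\right) G - 1 = \left(-12 + 36 + 24\right) G - 1 = 48 G - 1 = -1 + 48 G$)
$\left(806 + Y{\left(1,-28 \right)}\right)^{2} = \left(806 + \left(-1 + 48 \cdot 1\right)\right)^{2} = \left(806 + \left(-1 + 48\right)\right)^{2} = \left(806 + 47\right)^{2} = 853^{2} = 727609$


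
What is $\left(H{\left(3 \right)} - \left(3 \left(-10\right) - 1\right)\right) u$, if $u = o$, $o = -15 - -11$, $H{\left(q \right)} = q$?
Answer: $-136$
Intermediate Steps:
$o = -4$ ($o = -15 + 11 = -4$)
$u = -4$
$\left(H{\left(3 \right)} - \left(3 \left(-10\right) - 1\right)\right) u = \left(3 - \left(3 \left(-10\right) - 1\right)\right) \left(-4\right) = \left(3 - \left(-30 - 1\right)\right) \left(-4\right) = \left(3 - -31\right) \left(-4\right) = \left(3 + 31\right) \left(-4\right) = 34 \left(-4\right) = -136$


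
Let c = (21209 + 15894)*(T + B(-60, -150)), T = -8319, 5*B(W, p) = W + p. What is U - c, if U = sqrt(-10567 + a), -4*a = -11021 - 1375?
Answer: 310218183 + 2*I*sqrt(1867) ≈ 3.1022e+8 + 86.418*I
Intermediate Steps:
B(W, p) = W/5 + p/5 (B(W, p) = (W + p)/5 = W/5 + p/5)
a = 3099 (a = -(-11021 - 1375)/4 = -1/4*(-12396) = 3099)
c = -310218183 (c = (21209 + 15894)*(-8319 + ((1/5)*(-60) + (1/5)*(-150))) = 37103*(-8319 + (-12 - 30)) = 37103*(-8319 - 42) = 37103*(-8361) = -310218183)
U = 2*I*sqrt(1867) (U = sqrt(-10567 + 3099) = sqrt(-7468) = 2*I*sqrt(1867) ≈ 86.418*I)
U - c = 2*I*sqrt(1867) - 1*(-310218183) = 2*I*sqrt(1867) + 310218183 = 310218183 + 2*I*sqrt(1867)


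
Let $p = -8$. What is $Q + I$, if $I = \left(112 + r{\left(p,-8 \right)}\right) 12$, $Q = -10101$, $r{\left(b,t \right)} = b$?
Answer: $-8853$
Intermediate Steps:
$I = 1248$ ($I = \left(112 - 8\right) 12 = 104 \cdot 12 = 1248$)
$Q + I = -10101 + 1248 = -8853$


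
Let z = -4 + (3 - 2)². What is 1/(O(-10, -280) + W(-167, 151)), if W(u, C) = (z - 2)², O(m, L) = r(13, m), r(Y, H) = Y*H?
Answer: -1/105 ≈ -0.0095238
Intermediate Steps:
r(Y, H) = H*Y
z = -3 (z = -4 + 1² = -4 + 1 = -3)
O(m, L) = 13*m (O(m, L) = m*13 = 13*m)
W(u, C) = 25 (W(u, C) = (-3 - 2)² = (-5)² = 25)
1/(O(-10, -280) + W(-167, 151)) = 1/(13*(-10) + 25) = 1/(-130 + 25) = 1/(-105) = -1/105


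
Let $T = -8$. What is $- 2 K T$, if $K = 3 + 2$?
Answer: $80$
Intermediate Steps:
$K = 5$
$- 2 K T = \left(-2\right) 5 \left(-8\right) = \left(-10\right) \left(-8\right) = 80$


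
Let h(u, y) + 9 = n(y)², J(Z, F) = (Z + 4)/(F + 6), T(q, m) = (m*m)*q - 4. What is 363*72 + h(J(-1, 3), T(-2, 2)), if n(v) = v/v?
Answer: 26128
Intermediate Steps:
n(v) = 1
T(q, m) = -4 + q*m² (T(q, m) = m²*q - 4 = q*m² - 4 = -4 + q*m²)
J(Z, F) = (4 + Z)/(6 + F)
h(u, y) = -8 (h(u, y) = -9 + 1² = -9 + 1 = -8)
363*72 + h(J(-1, 3), T(-2, 2)) = 363*72 - 8 = 26136 - 8 = 26128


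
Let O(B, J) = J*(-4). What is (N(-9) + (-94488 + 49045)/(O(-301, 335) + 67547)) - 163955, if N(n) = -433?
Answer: -375299371/2283 ≈ -1.6439e+5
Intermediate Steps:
O(B, J) = -4*J
(N(-9) + (-94488 + 49045)/(O(-301, 335) + 67547)) - 163955 = (-433 + (-94488 + 49045)/(-4*335 + 67547)) - 163955 = (-433 - 45443/(-1340 + 67547)) - 163955 = (-433 - 45443/66207) - 163955 = (-433 - 45443*1/66207) - 163955 = (-433 - 1567/2283) - 163955 = -990106/2283 - 163955 = -375299371/2283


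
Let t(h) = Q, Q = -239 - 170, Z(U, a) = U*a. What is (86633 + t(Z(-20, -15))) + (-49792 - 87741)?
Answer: -51309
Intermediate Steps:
Q = -409
t(h) = -409
(86633 + t(Z(-20, -15))) + (-49792 - 87741) = (86633 - 409) + (-49792 - 87741) = 86224 - 137533 = -51309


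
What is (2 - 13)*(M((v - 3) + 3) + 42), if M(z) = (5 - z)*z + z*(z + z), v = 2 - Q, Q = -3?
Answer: -1012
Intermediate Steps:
v = 5 (v = 2 - 1*(-3) = 2 + 3 = 5)
M(z) = 2*z² + z*(5 - z) (M(z) = z*(5 - z) + z*(2*z) = z*(5 - z) + 2*z² = 2*z² + z*(5 - z))
(2 - 13)*(M((v - 3) + 3) + 42) = (2 - 13)*(((5 - 3) + 3)*(5 + ((5 - 3) + 3)) + 42) = -11*((2 + 3)*(5 + (2 + 3)) + 42) = -11*(5*(5 + 5) + 42) = -11*(5*10 + 42) = -11*(50 + 42) = -11*92 = -1012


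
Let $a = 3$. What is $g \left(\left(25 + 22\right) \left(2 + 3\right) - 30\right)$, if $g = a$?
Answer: $615$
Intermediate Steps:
$g = 3$
$g \left(\left(25 + 22\right) \left(2 + 3\right) - 30\right) = 3 \left(\left(25 + 22\right) \left(2 + 3\right) - 30\right) = 3 \left(47 \cdot 5 - 30\right) = 3 \left(235 - 30\right) = 3 \cdot 205 = 615$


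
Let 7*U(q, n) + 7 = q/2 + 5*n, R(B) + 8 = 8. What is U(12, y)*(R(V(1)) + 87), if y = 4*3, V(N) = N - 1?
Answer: 5133/7 ≈ 733.29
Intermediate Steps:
V(N) = -1 + N
y = 12
R(B) = 0 (R(B) = -8 + 8 = 0)
U(q, n) = -1 + q/14 + 5*n/7 (U(q, n) = -1 + (q/2 + 5*n)/7 = -1 + (q/14 + 5*n/7) = -1 + q/14 + 5*n/7)
U(12, y)*(R(V(1)) + 87) = (-1 + (1/14)*12 + (5/7)*12)*(0 + 87) = (-1 + 6/7 + 60/7)*87 = (59/7)*87 = 5133/7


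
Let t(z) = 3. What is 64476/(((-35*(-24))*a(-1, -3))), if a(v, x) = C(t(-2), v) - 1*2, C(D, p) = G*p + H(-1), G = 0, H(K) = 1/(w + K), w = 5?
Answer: -10746/245 ≈ -43.861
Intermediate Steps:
H(K) = 1/(5 + K)
C(D, p) = ¼ (C(D, p) = 0*p + 1/(5 - 1) = 0 + 1/4 = 0 + ¼ = ¼)
a(v, x) = -7/4 (a(v, x) = ¼ - 1*2 = ¼ - 2 = -7/4)
64476/(((-35*(-24))*a(-1, -3))) = 64476/((-35*(-24)*(-7/4))) = 64476/((840*(-7/4))) = 64476/(-1470) = 64476*(-1/1470) = -10746/245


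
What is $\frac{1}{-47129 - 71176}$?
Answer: $- \frac{1}{118305} \approx -8.4527 \cdot 10^{-6}$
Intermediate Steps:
$\frac{1}{-47129 - 71176} = \frac{1}{-118305} = - \frac{1}{118305}$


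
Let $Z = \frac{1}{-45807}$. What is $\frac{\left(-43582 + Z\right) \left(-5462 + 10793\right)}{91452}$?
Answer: $- \frac{3547532919475}{1396380588} \approx -2540.5$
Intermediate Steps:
$Z = - \frac{1}{45807} \approx -2.1831 \cdot 10^{-5}$
$\frac{\left(-43582 + Z\right) \left(-5462 + 10793\right)}{91452} = \frac{\left(-43582 - \frac{1}{45807}\right) \left(-5462 + 10793\right)}{91452} = \left(- \frac{1996360675}{45807}\right) 5331 \cdot \frac{1}{91452} = \left(- \frac{3547532919475}{15269}\right) \frac{1}{91452} = - \frac{3547532919475}{1396380588}$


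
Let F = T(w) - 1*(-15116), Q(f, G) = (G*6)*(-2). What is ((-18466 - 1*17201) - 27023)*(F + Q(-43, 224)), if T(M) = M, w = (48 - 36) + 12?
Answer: -780615880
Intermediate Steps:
w = 24 (w = 12 + 12 = 24)
Q(f, G) = -12*G (Q(f, G) = (6*G)*(-2) = -12*G)
F = 15140 (F = 24 - 1*(-15116) = 24 + 15116 = 15140)
((-18466 - 1*17201) - 27023)*(F + Q(-43, 224)) = ((-18466 - 1*17201) - 27023)*(15140 - 12*224) = ((-18466 - 17201) - 27023)*(15140 - 2688) = (-35667 - 27023)*12452 = -62690*12452 = -780615880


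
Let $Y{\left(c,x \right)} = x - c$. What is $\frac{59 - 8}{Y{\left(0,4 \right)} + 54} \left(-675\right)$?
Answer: $- \frac{34425}{58} \approx -593.53$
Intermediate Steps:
$\frac{59 - 8}{Y{\left(0,4 \right)} + 54} \left(-675\right) = \frac{59 - 8}{\left(4 - 0\right) + 54} \left(-675\right) = \frac{51}{\left(4 + 0\right) + 54} \left(-675\right) = \frac{51}{4 + 54} \left(-675\right) = \frac{51}{58} \left(-675\right) = - \frac{34425}{58}$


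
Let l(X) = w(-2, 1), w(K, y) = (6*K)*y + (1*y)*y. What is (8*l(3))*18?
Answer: -1584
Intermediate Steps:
w(K, y) = y**2 + 6*K*y (w(K, y) = 6*K*y + y*y = 6*K*y + y**2 = y**2 + 6*K*y)
l(X) = -11 (l(X) = 1*(1 + 6*(-2)) = 1*(1 - 12) = 1*(-11) = -11)
(8*l(3))*18 = (8*(-11))*18 = -88*18 = -1584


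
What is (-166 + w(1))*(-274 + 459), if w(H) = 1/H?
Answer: -30525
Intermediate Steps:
(-166 + w(1))*(-274 + 459) = (-166 + 1/1)*(-274 + 459) = (-166 + 1)*185 = -165*185 = -30525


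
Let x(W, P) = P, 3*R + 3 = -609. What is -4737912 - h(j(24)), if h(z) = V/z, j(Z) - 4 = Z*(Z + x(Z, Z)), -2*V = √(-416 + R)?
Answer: -4737912 + I*√155/1156 ≈ -4.7379e+6 + 0.01077*I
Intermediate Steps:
R = -204 (R = -1 + (⅓)*(-609) = -1 - 203 = -204)
V = -I*√155 (V = -√(-416 - 204)/2 = -I*√155 ≈ -12.45*I)
j(Z) = 4 + 2*Z² (j(Z) = 4 + Z*(Z + Z) = 4 + Z*(2*Z) = 4 + 2*Z²)
h(z) = -I*√155/z (h(z) = (-I*√155)/z = -I*√155/z)
-4737912 - h(j(24)) = -4737912 - (-1)*I*√155/(4 + 2*24²) = -4737912 - (-1)*I*√155/(4 + 2*576) = -4737912 - (-1)*I*√155/(4 + 1152) = -4737912 - (-1)*I*√155/1156 = -4737912 + I*√155/1156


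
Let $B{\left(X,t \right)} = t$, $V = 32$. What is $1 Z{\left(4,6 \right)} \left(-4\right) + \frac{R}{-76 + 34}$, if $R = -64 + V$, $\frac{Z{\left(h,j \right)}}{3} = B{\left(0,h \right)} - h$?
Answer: $\frac{16}{21} \approx 0.7619$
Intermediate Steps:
$Z{\left(h,j \right)} = 0$ ($Z{\left(h,j \right)} = 3 \left(h - h\right) = 3 \cdot 0 = 0$)
$R = -32$ ($R = -64 + 32 = -32$)
$1 Z{\left(4,6 \right)} \left(-4\right) + \frac{R}{-76 + 34} = 1 \cdot 0 \left(-4\right) + \frac{1}{-76 + 34} \left(-32\right) = 0 \left(-4\right) + \frac{1}{-42} \left(-32\right) = 0 - - \frac{16}{21} = 0 + \frac{16}{21} = \frac{16}{21}$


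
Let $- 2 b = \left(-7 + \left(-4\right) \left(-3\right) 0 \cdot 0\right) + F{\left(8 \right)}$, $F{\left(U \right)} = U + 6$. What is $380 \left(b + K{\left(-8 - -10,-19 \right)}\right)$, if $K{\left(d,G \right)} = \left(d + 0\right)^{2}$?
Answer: $190$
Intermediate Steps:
$F{\left(U \right)} = 6 + U$
$K{\left(d,G \right)} = d^{2}$
$b = - \frac{7}{2}$ ($b = - \frac{\left(-7 + \left(-4\right) \left(-3\right) 0 \cdot 0\right) + \left(6 + 8\right)}{2} = - \frac{\left(-7 + 12 \cdot 0 \cdot 0\right) + 14}{2} = - \frac{\left(-7 + 0 \cdot 0\right) + 14}{2} = - \frac{\left(-7 + 0\right) + 14}{2} = - \frac{-7 + 14}{2} = \left(- \frac{1}{2}\right) 7 = - \frac{7}{2} \approx -3.5$)
$380 \left(b + K{\left(-8 - -10,-19 \right)}\right) = 380 \left(- \frac{7}{2} + \left(-8 - -10\right)^{2}\right) = 380 \left(- \frac{7}{2} + \left(-8 + 10\right)^{2}\right) = 380 \left(- \frac{7}{2} + 2^{2}\right) = 380 \left(- \frac{7}{2} + 4\right) = 380 \cdot \frac{1}{2} = 190$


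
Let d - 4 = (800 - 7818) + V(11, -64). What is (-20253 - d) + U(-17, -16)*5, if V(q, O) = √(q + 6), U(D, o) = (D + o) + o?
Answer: -13484 - √17 ≈ -13488.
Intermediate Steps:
U(D, o) = D + 2*o
V(q, O) = √(6 + q)
d = -7014 + √17 (d = 4 + ((800 - 7818) + √(6 + 11)) = 4 + (-7018 + √17) = -7014 + √17 ≈ -7009.9)
(-20253 - d) + U(-17, -16)*5 = (-20253 - (-7014 + √17)) + (-17 + 2*(-16))*5 = (-20253 + (7014 - √17)) + (-17 - 32)*5 = (-13239 - √17) - 49*5 = (-13239 - √17) - 245 = -13484 - √17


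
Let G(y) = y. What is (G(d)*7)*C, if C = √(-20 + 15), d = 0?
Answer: 0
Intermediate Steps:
C = I*√5 (C = √(-5) = I*√5 ≈ 2.2361*I)
(G(d)*7)*C = (0*7)*(I*√5) = 0*(I*√5) = 0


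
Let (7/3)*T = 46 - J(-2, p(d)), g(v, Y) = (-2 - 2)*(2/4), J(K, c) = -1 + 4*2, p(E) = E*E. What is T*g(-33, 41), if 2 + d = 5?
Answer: -234/7 ≈ -33.429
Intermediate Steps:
d = 3 (d = -2 + 5 = 3)
p(E) = E²
J(K, c) = 7 (J(K, c) = -1 + 8 = 7)
g(v, Y) = -2 (g(v, Y) = -8/4 = -4*½ = -2)
T = 117/7 (T = 3*(46 - 1*7)/7 = 3*(46 - 7)/7 = (3/7)*39 = 117/7 ≈ 16.714)
T*g(-33, 41) = (117/7)*(-2) = -234/7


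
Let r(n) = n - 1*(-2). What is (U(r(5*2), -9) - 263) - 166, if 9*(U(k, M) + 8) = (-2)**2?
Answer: -3929/9 ≈ -436.56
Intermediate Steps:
r(n) = 2 + n (r(n) = n + 2 = 2 + n)
U(k, M) = -68/9 (U(k, M) = -8 + (1/9)*(-2)**2 = -8 + (1/9)*4 = -8 + 4/9 = -68/9)
(U(r(5*2), -9) - 263) - 166 = (-68/9 - 263) - 166 = -2435/9 - 166 = -3929/9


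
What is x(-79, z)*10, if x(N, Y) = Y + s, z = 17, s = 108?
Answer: 1250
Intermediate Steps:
x(N, Y) = 108 + Y (x(N, Y) = Y + 108 = 108 + Y)
x(-79, z)*10 = (108 + 17)*10 = 125*10 = 1250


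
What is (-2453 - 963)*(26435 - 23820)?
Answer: -8932840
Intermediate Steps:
(-2453 - 963)*(26435 - 23820) = -3416*2615 = -8932840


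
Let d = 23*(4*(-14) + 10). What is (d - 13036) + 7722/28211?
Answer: -397598112/28211 ≈ -14094.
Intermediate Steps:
d = -1058 (d = 23*(-56 + 10) = 23*(-46) = -1058)
(d - 13036) + 7722/28211 = (-1058 - 13036) + 7722/28211 = -14094 + 7722*(1/28211) = -14094 + 7722/28211 = -397598112/28211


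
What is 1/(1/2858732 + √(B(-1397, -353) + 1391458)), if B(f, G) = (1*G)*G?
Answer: -2858732/12389828097460588207 + 8172348647824*√1516067/12389828097460588207 ≈ 0.00081216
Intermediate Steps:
B(f, G) = G² (B(f, G) = G*G = G²)
1/(1/2858732 + √(B(-1397, -353) + 1391458)) = 1/(1/2858732 + √((-353)² + 1391458)) = 1/(1/2858732 + √(124609 + 1391458)) = 1/(1/2858732 + √1516067)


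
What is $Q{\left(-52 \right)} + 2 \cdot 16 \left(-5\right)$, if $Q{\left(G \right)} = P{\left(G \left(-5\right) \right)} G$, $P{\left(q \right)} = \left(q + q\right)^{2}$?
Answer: $-14060960$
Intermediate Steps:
$P{\left(q \right)} = 4 q^{2}$ ($P{\left(q \right)} = \left(2 q\right)^{2} = 4 q^{2}$)
$Q{\left(G \right)} = 100 G^{3}$ ($Q{\left(G \right)} = 4 \left(G \left(-5\right)\right)^{2} G = 4 \left(- 5 G\right)^{2} G = 4 \cdot 25 G^{2} G = 100 G^{2} G = 100 G^{3}$)
$Q{\left(-52 \right)} + 2 \cdot 16 \left(-5\right) = 100 \left(-52\right)^{3} + 2 \cdot 16 \left(-5\right) = 100 \left(-140608\right) + 32 \left(-5\right) = -14060800 - 160 = -14060960$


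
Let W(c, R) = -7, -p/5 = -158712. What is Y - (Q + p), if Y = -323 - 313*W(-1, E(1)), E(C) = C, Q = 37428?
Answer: -829120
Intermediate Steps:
p = 793560 (p = -5*(-158712) = 793560)
Y = 1868 (Y = -323 - 313*(-7) = -323 + 2191 = 1868)
Y - (Q + p) = 1868 - (37428 + 793560) = 1868 - 1*830988 = 1868 - 830988 = -829120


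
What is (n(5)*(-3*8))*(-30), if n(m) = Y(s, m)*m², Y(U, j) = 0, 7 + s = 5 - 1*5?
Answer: 0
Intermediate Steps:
s = -7 (s = -7 + (5 - 1*5) = -7 + (5 - 5) = -7 + 0 = -7)
n(m) = 0 (n(m) = 0*m² = 0)
(n(5)*(-3*8))*(-30) = (0*(-3*8))*(-30) = (0*(-24))*(-30) = 0*(-30) = 0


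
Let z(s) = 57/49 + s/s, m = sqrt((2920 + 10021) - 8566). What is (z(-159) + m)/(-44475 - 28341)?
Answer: -53/1783992 - 25*sqrt(7)/72816 ≈ -0.00093808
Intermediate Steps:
m = 25*sqrt(7) (m = sqrt(12941 - 8566) = sqrt(4375) = 25*sqrt(7) ≈ 66.144)
z(s) = 106/49 (z(s) = 57*(1/49) + 1 = 57/49 + 1 = 106/49)
(z(-159) + m)/(-44475 - 28341) = (106/49 + 25*sqrt(7))/(-44475 - 28341) = (106/49 + 25*sqrt(7))/(-72816) = (106/49 + 25*sqrt(7))*(-1/72816) = -53/1783992 - 25*sqrt(7)/72816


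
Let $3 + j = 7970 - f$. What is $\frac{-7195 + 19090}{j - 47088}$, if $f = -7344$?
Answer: $- \frac{11895}{31777} \approx -0.37433$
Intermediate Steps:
$j = 15311$ ($j = -3 + \left(7970 - -7344\right) = -3 + \left(7970 + 7344\right) = -3 + 15314 = 15311$)
$\frac{-7195 + 19090}{j - 47088} = \frac{-7195 + 19090}{15311 - 47088} = \frac{11895}{-31777} = 11895 \left(- \frac{1}{31777}\right) = - \frac{11895}{31777}$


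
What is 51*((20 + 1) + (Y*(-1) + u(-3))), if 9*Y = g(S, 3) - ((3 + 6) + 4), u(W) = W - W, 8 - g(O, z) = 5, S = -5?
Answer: 3383/3 ≈ 1127.7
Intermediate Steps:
g(O, z) = 3 (g(O, z) = 8 - 1*5 = 8 - 5 = 3)
u(W) = 0
Y = -10/9 (Y = (3 - ((3 + 6) + 4))/9 = (3 - (9 + 4))/9 = (3 - 1*13)/9 = (3 - 13)/9 = (⅑)*(-10) = -10/9 ≈ -1.1111)
51*((20 + 1) + (Y*(-1) + u(-3))) = 51*((20 + 1) + (-10/9*(-1) + 0)) = 51*(21 + (10/9 + 0)) = 51*(21 + 10/9) = 51*(199/9) = 3383/3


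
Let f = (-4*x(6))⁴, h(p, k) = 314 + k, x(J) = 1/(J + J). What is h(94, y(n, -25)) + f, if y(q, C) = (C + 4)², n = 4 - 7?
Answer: 61156/81 ≈ 755.01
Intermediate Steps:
n = -3
x(J) = 1/(2*J)
y(q, C) = (4 + C)²
f = 1/81 (f = (-2/6)⁴ = (-4*1/12)⁴ = (-⅓)⁴ = 1/81 ≈ 0.012346)
h(94, y(n, -25)) + f = (314 + (4 - 25)²) + 1/81 = (314 + (-21)²) + 1/81 = (314 + 441) + 1/81 = 755 + 1/81 = 61156/81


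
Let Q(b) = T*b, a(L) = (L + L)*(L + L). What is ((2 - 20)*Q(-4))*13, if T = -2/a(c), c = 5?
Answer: -468/25 ≈ -18.720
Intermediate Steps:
a(L) = 4*L² (a(L) = (2*L)*(2*L) = 4*L²)
T = -1/50 (T = -2/(4*5²) = -2/(4*25) = -2/100 = -2*1/100 = -1/50 ≈ -0.020000)
Q(b) = -b/50
((2 - 20)*Q(-4))*13 = ((2 - 20)*(-1/50*(-4)))*13 = -18*2/25*13 = -36/25*13 = -468/25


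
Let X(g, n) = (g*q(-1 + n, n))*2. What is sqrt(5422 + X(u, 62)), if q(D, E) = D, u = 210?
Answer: sqrt(31042) ≈ 176.19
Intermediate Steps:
X(g, n) = 2*g*(-1 + n) (X(g, n) = (g*(-1 + n))*2 = 2*g*(-1 + n))
sqrt(5422 + X(u, 62)) = sqrt(5422 + 2*210*(-1 + 62)) = sqrt(5422 + 2*210*61) = sqrt(5422 + 25620) = sqrt(31042)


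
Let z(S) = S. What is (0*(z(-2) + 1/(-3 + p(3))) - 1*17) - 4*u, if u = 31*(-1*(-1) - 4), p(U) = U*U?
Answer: 355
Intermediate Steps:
p(U) = U²
u = -93 (u = 31*(1 - 4) = 31*(-3) = -93)
(0*(z(-2) + 1/(-3 + p(3))) - 1*17) - 4*u = (0*(-2 + 1/(-3 + 3²)) - 1*17) - 4*(-93) = (0*(-2 + 1/(-3 + 9)) - 17) + 372 = (0*(-2 + 1/6) - 17) + 372 = (0*(-2 + ⅙) - 17) + 372 = (0*(-11/6) - 17) + 372 = (0 - 17) + 372 = -17 + 372 = 355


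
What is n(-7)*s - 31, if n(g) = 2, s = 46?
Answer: 61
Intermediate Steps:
n(-7)*s - 31 = 2*46 - 31 = 92 - 31 = 61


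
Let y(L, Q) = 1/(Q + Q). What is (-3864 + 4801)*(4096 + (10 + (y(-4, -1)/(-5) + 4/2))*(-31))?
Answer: 34864833/10 ≈ 3.4865e+6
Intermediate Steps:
y(L, Q) = 1/(2*Q)
(-3864 + 4801)*(4096 + (10 + (y(-4, -1)/(-5) + 4/2))*(-31)) = (-3864 + 4801)*(4096 + (10 + (((1/2)/(-1))/(-5) + 4/2))*(-31)) = 937*(4096 + (10 + (((1/2)*(-1))*(-1/5) + 4*(1/2)))*(-31)) = 937*(4096 + (10 + (-1/2*(-1/5) + 2))*(-31)) = 937*(4096 + (10 + (1/10 + 2))*(-31)) = 937*(4096 + (10 + 21/10)*(-31)) = 937*(4096 + (121/10)*(-31)) = 937*(4096 - 3751/10) = 937*(37209/10) = 34864833/10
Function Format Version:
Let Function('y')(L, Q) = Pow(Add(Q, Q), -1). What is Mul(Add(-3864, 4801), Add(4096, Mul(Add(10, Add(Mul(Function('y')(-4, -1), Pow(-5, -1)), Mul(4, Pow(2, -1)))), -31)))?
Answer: Rational(34864833, 10) ≈ 3.4865e+6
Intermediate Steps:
Function('y')(L, Q) = Mul(Rational(1, 2), Pow(Q, -1)) (Function('y')(L, Q) = Pow(Mul(2, Q), -1) = Mul(Rational(1, 2), Pow(Q, -1)))
Mul(Add(-3864, 4801), Add(4096, Mul(Add(10, Add(Mul(Function('y')(-4, -1), Pow(-5, -1)), Mul(4, Pow(2, -1)))), -31))) = Mul(Add(-3864, 4801), Add(4096, Mul(Add(10, Add(Mul(Mul(Rational(1, 2), Pow(-1, -1)), Pow(-5, -1)), Mul(4, Pow(2, -1)))), -31))) = Mul(937, Add(4096, Mul(Add(10, Add(Mul(Mul(Rational(1, 2), -1), Rational(-1, 5)), Mul(4, Rational(1, 2)))), -31))) = Mul(937, Add(4096, Mul(Add(10, Add(Mul(Rational(-1, 2), Rational(-1, 5)), 2)), -31))) = Mul(937, Add(4096, Mul(Add(10, Add(Rational(1, 10), 2)), -31))) = Mul(937, Add(4096, Mul(Add(10, Rational(21, 10)), -31))) = Mul(937, Add(4096, Mul(Rational(121, 10), -31))) = Mul(937, Add(4096, Rational(-3751, 10))) = Mul(937, Rational(37209, 10)) = Rational(34864833, 10)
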